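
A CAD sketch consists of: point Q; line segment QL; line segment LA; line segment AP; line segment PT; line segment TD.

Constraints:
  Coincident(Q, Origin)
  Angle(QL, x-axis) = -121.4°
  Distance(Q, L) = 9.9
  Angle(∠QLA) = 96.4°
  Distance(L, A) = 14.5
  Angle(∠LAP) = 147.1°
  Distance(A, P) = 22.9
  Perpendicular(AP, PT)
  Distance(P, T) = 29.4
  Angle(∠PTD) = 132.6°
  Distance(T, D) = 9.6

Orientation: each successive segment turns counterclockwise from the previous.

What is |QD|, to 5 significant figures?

30.392

Q is at the origin; QL runs at -121.4° with length 9.9, so L = (-5.1580, -8.4502). ∠QLA = 96.4° gives LA at -37.800° from the x-axis; with |LA| = 14.5, A = (6.2993, -17.337). ∠LAP = 147.1° gives AP at -4.9000° from the x-axis; with |AP| = 22.9, P = (29.116, -19.293). The perpendicularity gives PT at right angles to AP, so PT runs at 85.100°; with |PT| = 29.4, T = (31.627, 9.9992). ∠PTD = 132.6° gives TD at 132.50° from the x-axis; with |TD| = 9.6, D = (25.141, 17.077). Then |QD| = |D − Q| = 30.392.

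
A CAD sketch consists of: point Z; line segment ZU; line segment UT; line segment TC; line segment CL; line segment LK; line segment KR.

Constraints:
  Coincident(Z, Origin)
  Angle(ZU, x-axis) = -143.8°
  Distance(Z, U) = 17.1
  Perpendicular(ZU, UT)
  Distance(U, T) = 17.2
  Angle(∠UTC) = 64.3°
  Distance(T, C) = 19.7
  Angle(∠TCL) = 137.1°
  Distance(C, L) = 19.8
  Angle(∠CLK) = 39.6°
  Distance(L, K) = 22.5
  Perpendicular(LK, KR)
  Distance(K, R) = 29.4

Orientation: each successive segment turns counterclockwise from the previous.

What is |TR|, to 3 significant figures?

21.8

∠CLK = 39.6° gives LK at -115° from the x-axis; with |LK| = 22.5, K = (-8.86, -7.88). The perpendicularity gives KR at right angles to LK, so KR runs at -24.8°; with |KR| = 29.4, R = (17.8, -20.2). Then |TR| = |R − T| = 21.8.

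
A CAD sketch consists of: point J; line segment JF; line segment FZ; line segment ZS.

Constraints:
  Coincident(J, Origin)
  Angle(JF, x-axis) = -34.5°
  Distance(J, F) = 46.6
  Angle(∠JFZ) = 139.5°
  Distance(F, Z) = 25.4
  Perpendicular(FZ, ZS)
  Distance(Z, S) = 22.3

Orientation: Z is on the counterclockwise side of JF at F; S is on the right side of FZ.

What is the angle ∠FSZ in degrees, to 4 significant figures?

48.72°

∠JFZ = 139.5°, so FZ runs at -34.5° + (180° − 139.5°) = 6.000° from the x-axis; with |FZ| = 25.4, Z = F + 25.4·(cos 6.000°, sin 6.000°) = (63.67, -23.74). FZ is perpendicular to ZS; with |ZS| = 22.3 on the right of FZ, S = Z + 22.3·(0.1045, -0.9945) = (66.00, -45.92). Then cos ∠FSZ = SF·SZ / (|SF||SZ|), giving 48.72°.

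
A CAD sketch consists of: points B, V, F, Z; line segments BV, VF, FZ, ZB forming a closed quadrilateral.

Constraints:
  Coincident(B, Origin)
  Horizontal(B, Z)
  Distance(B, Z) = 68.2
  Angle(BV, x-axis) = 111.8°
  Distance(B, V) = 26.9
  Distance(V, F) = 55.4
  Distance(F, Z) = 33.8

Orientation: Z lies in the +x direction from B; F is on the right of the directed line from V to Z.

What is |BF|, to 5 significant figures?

35.875

Checks: |VF| = 55.40 ✓; |FZ| = 33.80 ✓.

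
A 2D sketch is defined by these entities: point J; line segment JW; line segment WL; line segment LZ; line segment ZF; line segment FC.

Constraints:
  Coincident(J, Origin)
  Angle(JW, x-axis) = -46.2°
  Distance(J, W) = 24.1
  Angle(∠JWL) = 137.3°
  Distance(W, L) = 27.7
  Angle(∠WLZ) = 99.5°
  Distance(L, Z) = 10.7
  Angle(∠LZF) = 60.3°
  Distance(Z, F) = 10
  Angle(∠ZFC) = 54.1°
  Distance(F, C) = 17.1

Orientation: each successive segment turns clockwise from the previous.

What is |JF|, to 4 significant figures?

38.91

J is at the origin; JW runs at -46.2° with length 24.1, so W = (16.68, -17.39). ∠JWL = 137.3° gives WL at -88.90° from the x-axis; with |WL| = 27.7, L = (17.21, -45.09). ∠WLZ = 99.5° gives LZ at -169.4° from the x-axis; with |LZ| = 10.7, Z = (6.695, -47.06). ∠LZF = 60.3° gives ZF at 70.90° from the x-axis; with |ZF| = 10.0, F = (9.967, -37.61). Then |JF| = |F − J| = 38.91.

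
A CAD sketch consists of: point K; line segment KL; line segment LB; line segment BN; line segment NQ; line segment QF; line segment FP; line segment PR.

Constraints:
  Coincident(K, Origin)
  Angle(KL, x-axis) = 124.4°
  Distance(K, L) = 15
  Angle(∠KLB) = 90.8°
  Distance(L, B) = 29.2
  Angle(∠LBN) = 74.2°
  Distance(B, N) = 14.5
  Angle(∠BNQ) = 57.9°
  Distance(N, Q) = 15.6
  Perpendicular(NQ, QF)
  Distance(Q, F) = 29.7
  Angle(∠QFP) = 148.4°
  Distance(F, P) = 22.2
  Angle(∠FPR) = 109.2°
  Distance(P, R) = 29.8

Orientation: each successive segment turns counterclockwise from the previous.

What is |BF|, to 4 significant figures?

19.12

∠BNQ = 57.9° gives NQ at 81.50° from the x-axis; with |NQ| = 15.6, Q = (-19.48, 2.210). NQ is perpendicular to QF, so QF runs at 171.5°; with |QF| = 29.7, F = (-48.85, 6.600). Then |BF| = |F − B| = 19.12.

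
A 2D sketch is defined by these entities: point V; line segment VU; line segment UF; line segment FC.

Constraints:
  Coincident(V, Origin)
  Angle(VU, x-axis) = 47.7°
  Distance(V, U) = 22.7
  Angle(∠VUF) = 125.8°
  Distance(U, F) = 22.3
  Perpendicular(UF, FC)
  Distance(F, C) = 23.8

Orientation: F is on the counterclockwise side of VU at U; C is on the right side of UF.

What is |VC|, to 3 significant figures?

55.2

V is at the origin; VU runs at 47.7° with length 22.7, so U = 22.7·(cos 47.7°, sin 47.7°) = (15.3, 16.8). ∠VUF = 125.8°, so UF runs at 47.7° + (180° − 125.8°) = 102° from the x-axis; with |UF| = 22.3, F = U + 22.3·(cos 102°, sin 102°) = (10.7, 38.6). UF ⟂ FC; with |FC| = 23.8 on the right of UF, C = F + 23.8·(0.979, 0.206) = (34.0, 43.5). Then |VC| = |C − V| = 55.2.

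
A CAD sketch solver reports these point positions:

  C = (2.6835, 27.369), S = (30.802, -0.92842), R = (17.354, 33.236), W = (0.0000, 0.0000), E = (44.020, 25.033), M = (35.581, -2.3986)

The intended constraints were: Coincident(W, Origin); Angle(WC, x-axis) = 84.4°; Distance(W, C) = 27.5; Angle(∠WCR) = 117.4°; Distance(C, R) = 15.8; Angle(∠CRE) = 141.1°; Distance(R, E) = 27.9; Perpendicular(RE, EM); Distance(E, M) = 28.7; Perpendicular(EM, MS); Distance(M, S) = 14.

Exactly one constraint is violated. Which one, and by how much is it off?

Distance(M, S) = 14 — off by 9.00.

W = (0.00, 0.00) ✓; WC at 84.40° ✓; |WC| = 27.50 ✓; ∠WCR = 117.4° ✓; |CR| = 15.80 ✓; ∠CRE = 141.1° ✓; |RE| = 27.90 ✓; ∠(RE, EM) = 90.00° ✓; |EM| = 28.70 ✓; ∠(EM, MS) = 90.00° ✓; |MS| = 5.000 ✗.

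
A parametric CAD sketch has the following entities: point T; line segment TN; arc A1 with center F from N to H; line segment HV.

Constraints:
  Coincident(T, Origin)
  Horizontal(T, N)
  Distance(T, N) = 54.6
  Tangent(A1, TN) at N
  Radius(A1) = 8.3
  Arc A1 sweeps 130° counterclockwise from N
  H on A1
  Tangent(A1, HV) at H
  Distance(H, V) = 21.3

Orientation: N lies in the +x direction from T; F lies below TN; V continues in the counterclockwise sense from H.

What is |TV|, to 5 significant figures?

68.796

T is at the origin; T and N share the same y with |TN| = 54.6 and N on the +x side, so N = (54.600, 0.0000). The tangent condition forces FN to be normal to TN, so F = N + (0, -8.3) = (54.600, -8.3000). On A1, N sits at bearing 90° from F; a 130° counterclockwise sweep puts H at bearing 220°, so H = F + 8.3·(cos 220°, sin 220°) = (48.242, -13.635). A1 meets HV tangentially, so FH is at right angles to HV, so HV runs along (−sin 220°, cos 220°); with |HV| = 21.3, V = (61.933, -29.952). Then |TV| = |V − T| = 68.796.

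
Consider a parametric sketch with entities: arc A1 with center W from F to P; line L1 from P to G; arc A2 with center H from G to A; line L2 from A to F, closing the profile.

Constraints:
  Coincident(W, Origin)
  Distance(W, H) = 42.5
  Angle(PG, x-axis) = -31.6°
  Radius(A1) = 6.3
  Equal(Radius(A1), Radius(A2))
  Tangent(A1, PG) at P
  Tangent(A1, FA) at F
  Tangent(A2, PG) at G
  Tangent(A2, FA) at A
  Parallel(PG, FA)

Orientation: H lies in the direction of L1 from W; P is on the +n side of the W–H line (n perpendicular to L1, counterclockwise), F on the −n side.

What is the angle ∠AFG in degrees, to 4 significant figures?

16.51°

Tangency of A1 to both parallel lines with radius 6.3 puts P and F at W ± 6.3·n: P = (3.301, 5.366), F = (-3.301, -5.366). Equal radii place G and A the same way about H: G = H + 6.3·n = (39.50, -16.90), A = H − 6.3·n = (32.90, -27.64). Then cos ∠AFG = FA·FG / (|FA||FG|), giving 16.51°.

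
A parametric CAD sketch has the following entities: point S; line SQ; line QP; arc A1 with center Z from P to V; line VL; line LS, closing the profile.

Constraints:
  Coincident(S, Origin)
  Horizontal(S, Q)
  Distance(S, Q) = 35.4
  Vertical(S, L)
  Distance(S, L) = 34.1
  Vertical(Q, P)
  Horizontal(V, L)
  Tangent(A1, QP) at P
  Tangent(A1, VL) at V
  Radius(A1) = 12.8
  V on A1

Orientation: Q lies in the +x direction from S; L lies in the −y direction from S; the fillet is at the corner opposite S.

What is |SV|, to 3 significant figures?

40.9

The virtual corner opposite S is at (35.4, -34.1). Tangency of A1 to QP means the radius ZP is perpendicular to QP and A1 meets VL tangentially, so ZV is at right angles to VL, with radius 12.8, so the center Z sits 12.8 in from both sides at Z = (22.6, -21.3). That places the tangent points at P = (35.4, -21.3) on QP and V = (22.6, -34.1) on VL. Then |SV| = |V − S| = 40.9.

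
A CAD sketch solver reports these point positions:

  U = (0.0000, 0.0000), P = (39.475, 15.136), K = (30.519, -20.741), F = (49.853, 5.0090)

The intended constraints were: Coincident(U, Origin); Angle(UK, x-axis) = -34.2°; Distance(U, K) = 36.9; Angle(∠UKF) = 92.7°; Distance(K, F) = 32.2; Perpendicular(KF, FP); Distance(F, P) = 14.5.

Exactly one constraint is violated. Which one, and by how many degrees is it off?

Perpendicular(KF, FP) — off by 7.40°.

U = (0.00, 0.00) ✓; UK at -34.20° ✓; |UK| = 36.90 ✓; ∠UKF = 92.70° ✓; |KF| = 32.20 ✓; ∠(KF, FP) = 82.60° ✗; |FP| = 14.50 ✓.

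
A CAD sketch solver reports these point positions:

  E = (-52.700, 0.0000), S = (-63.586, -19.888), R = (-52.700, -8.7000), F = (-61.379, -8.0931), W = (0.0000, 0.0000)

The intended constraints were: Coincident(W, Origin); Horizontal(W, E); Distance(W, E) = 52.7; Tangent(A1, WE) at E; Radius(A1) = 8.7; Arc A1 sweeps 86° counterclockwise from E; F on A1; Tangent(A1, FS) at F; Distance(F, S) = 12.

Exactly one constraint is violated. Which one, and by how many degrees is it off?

Tangent(A1, FS) at F — off by 6.60°.

W = (0.00, 0.00) ✓; W.y = 0.00, E.y = 0.00 ✓; |WE| = 52.70 ✓; ∠(RE, EW) = 90.00° ✓; |RE| = 8.700 ✓; bearing(R→F) − bearing(R→E) = 86.00° ✓; |RF| = 8.700 ✓; ∠(RF, FS) = 96.60° ✗; |FS| = 12.00 ✓.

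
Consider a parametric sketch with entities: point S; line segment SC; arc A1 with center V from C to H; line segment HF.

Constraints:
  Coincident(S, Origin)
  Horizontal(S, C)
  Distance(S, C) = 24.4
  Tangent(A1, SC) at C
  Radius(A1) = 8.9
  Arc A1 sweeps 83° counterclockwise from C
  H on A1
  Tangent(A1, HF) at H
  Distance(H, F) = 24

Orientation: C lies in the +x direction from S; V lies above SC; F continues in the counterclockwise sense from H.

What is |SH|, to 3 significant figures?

34.1

Since A1 is tangent to SC there, VC ⟂ SC, so V = C + (0, 8.9) = (24.4, 8.90). On A1, C sits at bearing -90° from V; an 83° counterclockwise sweep puts H at bearing -7°, so H = V + 8.9·(cos -7°, sin -7°) = (33.2, 7.82). Then |SH| = |H − S| = 34.1.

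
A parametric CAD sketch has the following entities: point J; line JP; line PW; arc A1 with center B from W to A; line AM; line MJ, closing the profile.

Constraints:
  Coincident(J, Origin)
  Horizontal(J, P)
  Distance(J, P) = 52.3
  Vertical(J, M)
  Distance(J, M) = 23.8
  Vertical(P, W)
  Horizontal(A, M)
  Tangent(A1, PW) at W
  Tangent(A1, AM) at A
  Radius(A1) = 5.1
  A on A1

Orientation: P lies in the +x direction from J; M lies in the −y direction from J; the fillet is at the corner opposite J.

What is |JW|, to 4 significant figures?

55.54

J is at the origin; J and P share the same y with |JP| = 52.3 and P on the +x side, so P = (52.30, 0.000). JM is vertical with |JM| = 23.8 and M on the −y side, so M = (0.000, -23.80). The virtual corner opposite J is at (52.30, -23.80). Since A1 is tangent to PW there, BW ⟂ PW and since A1 is tangent to AM there, BA ⟂ AM, with radius 5.1, so the center B sits 5.1 in from both sides at B = (47.20, -18.70). That places the tangent points at W = (52.30, -18.70) on PW and A = (47.20, -23.80) on AM. Then |JW| = |W − J| = 55.54.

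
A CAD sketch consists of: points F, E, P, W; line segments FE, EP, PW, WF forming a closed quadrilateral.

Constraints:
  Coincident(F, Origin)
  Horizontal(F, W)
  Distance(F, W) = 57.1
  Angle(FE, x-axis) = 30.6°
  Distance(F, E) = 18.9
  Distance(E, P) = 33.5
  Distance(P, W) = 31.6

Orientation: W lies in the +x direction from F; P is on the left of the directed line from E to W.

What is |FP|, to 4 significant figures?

52.37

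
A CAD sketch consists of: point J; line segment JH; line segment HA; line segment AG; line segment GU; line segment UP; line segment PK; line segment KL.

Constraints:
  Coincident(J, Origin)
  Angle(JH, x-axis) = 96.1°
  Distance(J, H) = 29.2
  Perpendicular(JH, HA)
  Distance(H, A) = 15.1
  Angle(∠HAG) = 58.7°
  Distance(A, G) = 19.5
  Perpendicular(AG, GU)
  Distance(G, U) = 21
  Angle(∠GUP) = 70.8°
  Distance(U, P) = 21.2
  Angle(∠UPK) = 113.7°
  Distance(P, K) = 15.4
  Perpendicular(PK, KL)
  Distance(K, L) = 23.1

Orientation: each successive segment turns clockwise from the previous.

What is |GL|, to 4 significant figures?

3.617

∠UPK = 113.7° gives PK at -20.70° from the x-axis; with |PK| = 15.4, K = (13.85, 31.64). PK is perpendicular to KL, so KL runs at -110.7°; with |KL| = 23.1, L = (5.681, 10.03). Then |GL| = |L − G| = 3.617.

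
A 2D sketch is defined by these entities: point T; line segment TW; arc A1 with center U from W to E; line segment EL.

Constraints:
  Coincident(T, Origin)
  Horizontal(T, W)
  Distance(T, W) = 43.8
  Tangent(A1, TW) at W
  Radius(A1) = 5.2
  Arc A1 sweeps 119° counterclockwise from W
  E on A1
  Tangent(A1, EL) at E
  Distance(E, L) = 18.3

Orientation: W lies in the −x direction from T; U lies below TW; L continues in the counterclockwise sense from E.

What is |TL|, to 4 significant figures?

46.06

On A1, W sits at bearing 90° from U; a 119° counterclockwise sweep puts E at bearing 209°, so E = U + 5.2·(cos 209°, sin 209°) = (-48.35, -7.721). The tangent condition forces UE to be normal to EL, so EL runs along (−sin 209°, cos 209°); with |EL| = 18.3, L = (-39.48, -23.73). Then |TL| = |L − T| = 46.06.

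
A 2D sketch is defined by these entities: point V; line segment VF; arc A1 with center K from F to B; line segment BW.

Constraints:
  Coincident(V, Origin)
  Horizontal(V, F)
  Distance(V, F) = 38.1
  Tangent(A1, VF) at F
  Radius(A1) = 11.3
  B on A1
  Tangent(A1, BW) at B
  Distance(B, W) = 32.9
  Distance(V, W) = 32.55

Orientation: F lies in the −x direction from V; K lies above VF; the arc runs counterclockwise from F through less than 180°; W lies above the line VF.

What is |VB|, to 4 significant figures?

29.36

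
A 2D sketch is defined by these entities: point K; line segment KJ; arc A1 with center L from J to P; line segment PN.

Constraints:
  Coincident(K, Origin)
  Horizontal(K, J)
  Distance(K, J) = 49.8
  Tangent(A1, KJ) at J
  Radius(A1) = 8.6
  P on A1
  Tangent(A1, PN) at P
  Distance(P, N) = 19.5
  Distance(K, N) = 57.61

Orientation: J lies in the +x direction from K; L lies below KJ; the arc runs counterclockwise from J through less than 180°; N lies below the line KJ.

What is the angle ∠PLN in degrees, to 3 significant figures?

66.2°

Checks: |LP| = 8.600 ✓; ∠(LP, PN) = 90.00° ✓; |PN| = 19.50 ✓; |KN| = 57.61 ✓.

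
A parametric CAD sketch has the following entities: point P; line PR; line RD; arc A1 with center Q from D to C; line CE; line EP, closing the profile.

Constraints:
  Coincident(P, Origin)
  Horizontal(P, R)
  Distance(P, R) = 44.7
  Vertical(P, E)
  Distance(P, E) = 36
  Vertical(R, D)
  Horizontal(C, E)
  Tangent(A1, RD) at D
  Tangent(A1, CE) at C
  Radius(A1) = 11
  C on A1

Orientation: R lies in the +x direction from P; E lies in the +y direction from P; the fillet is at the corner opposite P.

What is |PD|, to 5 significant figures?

51.216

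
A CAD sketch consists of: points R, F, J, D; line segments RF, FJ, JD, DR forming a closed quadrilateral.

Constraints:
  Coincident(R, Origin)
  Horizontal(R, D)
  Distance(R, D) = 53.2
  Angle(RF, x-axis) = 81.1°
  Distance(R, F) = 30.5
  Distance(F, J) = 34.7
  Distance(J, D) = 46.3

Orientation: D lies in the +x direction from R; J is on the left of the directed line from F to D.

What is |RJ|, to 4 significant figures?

56.84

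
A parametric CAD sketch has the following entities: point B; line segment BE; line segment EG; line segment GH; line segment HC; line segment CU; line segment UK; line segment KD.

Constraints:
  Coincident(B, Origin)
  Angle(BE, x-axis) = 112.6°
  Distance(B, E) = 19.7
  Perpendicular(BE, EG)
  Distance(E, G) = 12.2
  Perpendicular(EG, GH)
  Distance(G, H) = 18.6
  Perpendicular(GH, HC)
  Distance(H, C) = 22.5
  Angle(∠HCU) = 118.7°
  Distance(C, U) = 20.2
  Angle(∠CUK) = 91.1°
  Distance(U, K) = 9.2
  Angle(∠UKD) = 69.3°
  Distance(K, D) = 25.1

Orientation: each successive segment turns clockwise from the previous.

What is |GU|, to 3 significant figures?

32.2

B is at the origin; BE runs at 112.6° with length 19.7, so E = (-7.57, 18.2). BE is perpendicular to EG, so EG runs at 22.6°; with |EG| = 12.2, G = (3.69, 22.9). The perpendicularity gives GH at right angles to EG, so GH runs at -67.4°; with |GH| = 18.6, H = (10.8, 5.70). GH ⟂ HC, so HC runs at -157°; with |HC| = 22.5, C = (-9.93, -2.94). ∠HCU = 118.7° gives CU at 141° from the x-axis; with |CU| = 20.2, U = (-25.7, 9.69). Then |GU| = |U − G| = 32.2.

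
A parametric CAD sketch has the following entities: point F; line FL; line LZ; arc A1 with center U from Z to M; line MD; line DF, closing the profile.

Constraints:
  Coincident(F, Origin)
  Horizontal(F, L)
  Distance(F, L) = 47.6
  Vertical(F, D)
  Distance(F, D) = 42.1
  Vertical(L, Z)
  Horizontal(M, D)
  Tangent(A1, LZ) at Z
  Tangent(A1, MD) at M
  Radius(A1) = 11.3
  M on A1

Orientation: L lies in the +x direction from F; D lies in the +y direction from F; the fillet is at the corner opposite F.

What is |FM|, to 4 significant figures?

55.59

F is at the origin; FL is horizontal with |FL| = 47.6 and L on the +x side, so L = (47.60, 0.000). F and D share the same x with |FD| = 42.1 and D on the +y side, so D = (0.000, 42.10). The virtual corner opposite F is at (47.60, 42.10). Tangency of A1 to LZ means the radius UZ is perpendicular to LZ and the tangent condition forces UM to be normal to MD, with radius 11.3, so the center U sits 11.3 in from both sides at U = (36.30, 30.80). That places the tangent points at Z = (47.60, 30.80) on LZ and M = (36.30, 42.10) on MD. Then |FM| = |M − F| = 55.59.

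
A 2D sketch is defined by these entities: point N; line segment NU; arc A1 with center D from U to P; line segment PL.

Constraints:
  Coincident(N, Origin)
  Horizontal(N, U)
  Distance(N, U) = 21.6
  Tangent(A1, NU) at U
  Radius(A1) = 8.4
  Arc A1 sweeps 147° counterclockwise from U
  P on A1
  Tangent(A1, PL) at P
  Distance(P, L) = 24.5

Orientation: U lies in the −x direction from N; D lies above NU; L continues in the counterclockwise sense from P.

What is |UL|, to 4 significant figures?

32.92

On A1, U sits at bearing -90° from D; a 147° counterclockwise sweep puts P at bearing 57°, so P = D + 8.4·(cos 57°, sin 57°) = (-17.03, 15.44). Tangency of A1 to PL means the radius DP is perpendicular to PL, so PL runs along (−sin 57°, cos 57°); with |PL| = 24.5, L = (-37.57, 28.79). Then |UL| = |L − U| = 32.92.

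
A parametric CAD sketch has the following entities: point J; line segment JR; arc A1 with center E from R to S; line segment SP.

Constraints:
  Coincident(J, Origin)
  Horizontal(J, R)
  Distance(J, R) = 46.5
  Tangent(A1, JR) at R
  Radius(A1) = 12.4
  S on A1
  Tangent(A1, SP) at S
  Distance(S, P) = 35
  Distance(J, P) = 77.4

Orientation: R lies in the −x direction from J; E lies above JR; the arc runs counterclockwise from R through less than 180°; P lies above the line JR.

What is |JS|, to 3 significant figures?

43.2

J is at the origin; JR is horizontal with |JR| = 46.5 and R on the −x side, so R = (-46.5, 0.00). Tangency of A1 to JR means the radius ER is perpendicular to JR, so E = R + (0, 12.4) = (-46.5, 12.4). Since ES ⟂ SP (tangency), |EP| = √(12.4² + 35.0²) = 37.1 regardless of where S sits on A1. So P lies on both circle(J, 77.4) and circle(E, 37.1); the above-JR intersection is P = (-62.2, 46.0). S is the foot of the tangent from P: S = (-37.7, 21.1).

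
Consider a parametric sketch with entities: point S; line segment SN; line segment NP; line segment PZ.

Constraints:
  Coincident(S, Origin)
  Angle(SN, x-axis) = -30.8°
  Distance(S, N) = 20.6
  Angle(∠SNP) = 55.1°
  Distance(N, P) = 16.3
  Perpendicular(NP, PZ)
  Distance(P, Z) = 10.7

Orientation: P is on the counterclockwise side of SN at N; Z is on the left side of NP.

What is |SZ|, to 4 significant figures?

7.665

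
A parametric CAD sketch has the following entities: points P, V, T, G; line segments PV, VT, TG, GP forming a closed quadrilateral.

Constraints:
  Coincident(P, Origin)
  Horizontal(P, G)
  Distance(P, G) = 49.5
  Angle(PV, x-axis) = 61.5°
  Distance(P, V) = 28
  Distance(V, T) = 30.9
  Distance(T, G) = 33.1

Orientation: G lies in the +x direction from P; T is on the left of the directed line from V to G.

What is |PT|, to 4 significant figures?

54.09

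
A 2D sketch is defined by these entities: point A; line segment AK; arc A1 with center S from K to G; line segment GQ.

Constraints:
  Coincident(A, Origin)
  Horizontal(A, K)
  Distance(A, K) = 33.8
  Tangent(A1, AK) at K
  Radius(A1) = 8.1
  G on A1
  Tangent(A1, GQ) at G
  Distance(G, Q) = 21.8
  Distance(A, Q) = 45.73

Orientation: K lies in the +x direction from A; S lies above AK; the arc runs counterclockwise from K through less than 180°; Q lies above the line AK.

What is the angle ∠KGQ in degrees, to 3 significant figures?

124°

A is at the origin; A and K share the same y with |AK| = 33.8 and K on the +x side, so K = (33.8, 0.00). Tangency of A1 to AK means the radius SK is perpendicular to AK, so S = K + (0, 8.1) = (33.8, 8.10). Since SG ⟂ GQ (tangency), |SQ| = √(8.1² + 21.8²) = 23.3 regardless of where G sits on A1. So Q lies on both circle(A, 45.73) and circle(S, 23.3); the above-AK intersection is Q = (33.3, 31.4). G is the foot of the tangent from Q: G = (41.3, 11.1).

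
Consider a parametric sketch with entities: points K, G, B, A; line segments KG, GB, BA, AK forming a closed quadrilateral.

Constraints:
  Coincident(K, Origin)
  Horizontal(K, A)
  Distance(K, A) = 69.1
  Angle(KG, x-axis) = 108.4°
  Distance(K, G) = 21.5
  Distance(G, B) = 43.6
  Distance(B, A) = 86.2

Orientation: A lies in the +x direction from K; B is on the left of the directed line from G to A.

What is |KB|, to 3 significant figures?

61.8

K is at the origin; KA is horizontal with |KA| = 69.1 and A in +x, so A = (69.1, 0). KG runs at 108.4° with |KG| = 21.5, so G = (-6.79, 20.4). B is determined by |GB| = 43.6 and |BA| = 86.2 together: it lies at the intersection of circle(G, 43.6) and circle(A, 86.2). With |GA| = 78.6, the foot of the radical line on GA is 4.11 from G and the perpendicular offset is √(43.6² − 4.11²) = 43.4. Taking the left-of-GA solution: B = (8.45, 61.3).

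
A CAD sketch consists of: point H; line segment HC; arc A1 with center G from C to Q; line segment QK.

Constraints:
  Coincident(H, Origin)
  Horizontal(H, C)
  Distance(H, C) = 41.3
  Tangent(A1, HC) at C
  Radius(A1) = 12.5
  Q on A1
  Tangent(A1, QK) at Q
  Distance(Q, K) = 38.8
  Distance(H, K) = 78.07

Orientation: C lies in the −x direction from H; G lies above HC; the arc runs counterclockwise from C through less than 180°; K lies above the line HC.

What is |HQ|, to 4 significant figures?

39.49

Checks: |GQ| = 12.50 ✓; ∠(GQ, QK) = 90.00° ✓; |QK| = 38.80 ✓; |HK| = 78.07 ✓.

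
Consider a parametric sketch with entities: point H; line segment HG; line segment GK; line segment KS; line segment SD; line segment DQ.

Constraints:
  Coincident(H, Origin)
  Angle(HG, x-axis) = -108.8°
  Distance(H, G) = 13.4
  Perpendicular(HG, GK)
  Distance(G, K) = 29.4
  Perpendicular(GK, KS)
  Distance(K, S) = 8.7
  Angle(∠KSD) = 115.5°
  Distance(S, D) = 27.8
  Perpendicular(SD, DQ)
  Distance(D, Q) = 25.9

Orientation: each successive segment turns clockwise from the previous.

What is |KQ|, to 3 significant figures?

36.3

∠KSD = 115.5° gives SD at 6.70° from the x-axis; with |SD| = 27.8, D = (-1.74, 8.27). The perpendicularity gives DQ at right angles to SD, so DQ runs at -83.3°; with |DQ| = 25.9, Q = (1.29, -17.5). Then |KQ| = |Q − K| = 36.3.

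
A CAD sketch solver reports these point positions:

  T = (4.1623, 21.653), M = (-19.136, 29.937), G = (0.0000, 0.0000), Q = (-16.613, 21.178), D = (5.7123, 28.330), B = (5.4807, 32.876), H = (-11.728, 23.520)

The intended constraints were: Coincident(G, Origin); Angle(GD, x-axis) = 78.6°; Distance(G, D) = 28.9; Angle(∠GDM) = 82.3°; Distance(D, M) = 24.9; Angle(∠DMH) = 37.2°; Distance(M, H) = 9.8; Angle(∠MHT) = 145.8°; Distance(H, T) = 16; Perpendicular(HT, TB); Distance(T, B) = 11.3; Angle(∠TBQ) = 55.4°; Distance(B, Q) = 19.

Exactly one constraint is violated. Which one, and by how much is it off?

Distance(B, Q) = 19 — off by 6.00.

G = (0.00, 0.00) ✓; GD at 78.60° ✓; |GD| = 28.90 ✓; ∠GDM = 82.30° ✓; |DM| = 24.90 ✓; ∠DMH = 37.20° ✓; |MH| = 9.801 ✓; ∠MHT = 145.8° ✓; |HT| = 16.00 ✓; ∠(HT, TB) = 90.00° ✓; |TB| = 11.30 ✓; ∠TBQ = 55.40° ✓; |BQ| = 25.00 ✗.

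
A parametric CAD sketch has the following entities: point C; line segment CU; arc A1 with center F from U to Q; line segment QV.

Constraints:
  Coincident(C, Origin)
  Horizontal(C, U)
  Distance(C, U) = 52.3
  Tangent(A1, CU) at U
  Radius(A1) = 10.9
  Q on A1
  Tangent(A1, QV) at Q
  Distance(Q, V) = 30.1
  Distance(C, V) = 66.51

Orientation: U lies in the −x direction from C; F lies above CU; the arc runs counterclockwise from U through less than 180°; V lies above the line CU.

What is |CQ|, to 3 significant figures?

44.2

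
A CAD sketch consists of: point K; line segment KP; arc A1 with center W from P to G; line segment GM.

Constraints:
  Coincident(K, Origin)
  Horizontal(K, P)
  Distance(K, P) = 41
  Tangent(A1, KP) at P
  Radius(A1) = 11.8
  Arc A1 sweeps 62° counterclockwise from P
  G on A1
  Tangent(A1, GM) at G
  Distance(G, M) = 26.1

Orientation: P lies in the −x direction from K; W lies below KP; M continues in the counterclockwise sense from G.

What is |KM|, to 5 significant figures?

70.092

On A1, P sits at bearing 90° from W; a 62° counterclockwise sweep puts G at bearing 152°, so G = W + 11.8·(cos 152°, sin 152°) = (-51.419, -6.2602). Tangency of A1 to GM means the radius WG is perpendicular to GM, so GM runs along (−sin 152°, cos 152°); with |GM| = 26.1, M = (-63.672, -29.305). Then |KM| = |M − K| = 70.092.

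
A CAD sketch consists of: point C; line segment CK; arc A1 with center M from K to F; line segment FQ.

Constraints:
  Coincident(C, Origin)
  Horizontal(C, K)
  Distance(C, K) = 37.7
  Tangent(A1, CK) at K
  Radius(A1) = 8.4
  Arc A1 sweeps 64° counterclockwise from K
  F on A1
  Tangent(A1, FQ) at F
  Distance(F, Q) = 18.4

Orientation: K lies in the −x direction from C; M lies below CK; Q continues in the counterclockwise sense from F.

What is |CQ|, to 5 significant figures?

57.397

C is at the origin; C and K share the same y with |CK| = 37.7 and K on the −x side, so K = (-37.700, 0.0000). Tangency of A1 to CK means the radius MK is perpendicular to CK, so M = K + (0, -8.4) = (-37.700, -8.4000). On A1, K sits at bearing 90° from M; a 64° counterclockwise sweep puts F at bearing 154°, so F = M + 8.4·(cos 154°, sin 154°) = (-45.250, -4.7177). The tangent condition forces MF to be normal to FQ, so FQ runs along (−sin 154°, cos 154°); with |FQ| = 18.4, Q = (-53.316, -21.255). Then |CQ| = |Q − C| = 57.397.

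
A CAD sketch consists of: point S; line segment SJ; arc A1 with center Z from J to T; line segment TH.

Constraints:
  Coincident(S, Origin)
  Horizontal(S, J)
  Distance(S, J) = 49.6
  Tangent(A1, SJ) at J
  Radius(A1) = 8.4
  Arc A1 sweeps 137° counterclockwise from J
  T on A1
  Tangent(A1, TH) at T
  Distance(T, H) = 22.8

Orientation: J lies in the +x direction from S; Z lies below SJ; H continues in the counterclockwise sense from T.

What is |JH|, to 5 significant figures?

32.022

S is at the origin; SJ is horizontal with |SJ| = 49.6 and J on the +x side, so J = (49.600, 0.0000). Tangency of A1 to SJ means the radius ZJ is perpendicular to SJ, so Z = J + (0, -8.4) = (49.600, -8.4000). On A1, J sits at bearing 90° from Z; a 137° counterclockwise sweep puts T at bearing 227°, so T = Z + 8.4·(cos 227°, sin 227°) = (43.871, -14.543). Tangency of A1 to TH means the radius ZT is perpendicular to TH, so TH runs along (−sin 227°, cos 227°); with |TH| = 22.8, H = (60.546, -30.093). Then |JH| = |H − J| = 32.022.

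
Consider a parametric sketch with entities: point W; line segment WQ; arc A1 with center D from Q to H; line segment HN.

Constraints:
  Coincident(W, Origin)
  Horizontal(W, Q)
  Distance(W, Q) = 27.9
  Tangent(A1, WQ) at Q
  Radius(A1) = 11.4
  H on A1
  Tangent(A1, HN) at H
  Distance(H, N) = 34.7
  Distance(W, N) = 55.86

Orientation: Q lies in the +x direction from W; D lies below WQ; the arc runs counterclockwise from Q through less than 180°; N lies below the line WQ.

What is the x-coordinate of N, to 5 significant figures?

28.713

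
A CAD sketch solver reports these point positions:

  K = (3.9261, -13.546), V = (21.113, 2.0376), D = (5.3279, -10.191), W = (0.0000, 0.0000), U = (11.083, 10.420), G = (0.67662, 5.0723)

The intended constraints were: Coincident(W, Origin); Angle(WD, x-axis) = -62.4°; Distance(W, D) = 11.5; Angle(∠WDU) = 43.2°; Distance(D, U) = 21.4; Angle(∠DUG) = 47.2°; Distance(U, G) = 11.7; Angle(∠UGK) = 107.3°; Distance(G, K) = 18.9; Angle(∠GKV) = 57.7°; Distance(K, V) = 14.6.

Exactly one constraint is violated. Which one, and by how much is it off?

Distance(K, V) = 14.6 — off by 8.60.

W = (0.00, 0.00) ✓; WD at -62.40° ✓; |WD| = 11.50 ✓; ∠WDU = 43.20° ✓; |DU| = 21.40 ✓; ∠DUG = 47.20° ✓; |UG| = 11.70 ✓; ∠UGK = 107.3° ✓; |GK| = 18.90 ✓; ∠GKV = 57.70° ✓; |KV| = 23.20 ✗.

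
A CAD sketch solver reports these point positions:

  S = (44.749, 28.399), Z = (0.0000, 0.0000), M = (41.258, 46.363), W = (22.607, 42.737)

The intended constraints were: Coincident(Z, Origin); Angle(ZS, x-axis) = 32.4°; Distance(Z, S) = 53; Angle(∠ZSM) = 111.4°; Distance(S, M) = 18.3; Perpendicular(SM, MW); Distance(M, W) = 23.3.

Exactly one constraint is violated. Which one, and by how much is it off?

Distance(M, W) = 23.3 — off by 4.30.

Z = (0.00, 0.00) ✓; ZS at 32.40° ✓; |ZS| = 53.00 ✓; ∠ZSM = 111.4° ✓; |SM| = 18.30 ✓; ∠(SM, MW) = 90.00° ✓; |MW| = 19.00 ✗.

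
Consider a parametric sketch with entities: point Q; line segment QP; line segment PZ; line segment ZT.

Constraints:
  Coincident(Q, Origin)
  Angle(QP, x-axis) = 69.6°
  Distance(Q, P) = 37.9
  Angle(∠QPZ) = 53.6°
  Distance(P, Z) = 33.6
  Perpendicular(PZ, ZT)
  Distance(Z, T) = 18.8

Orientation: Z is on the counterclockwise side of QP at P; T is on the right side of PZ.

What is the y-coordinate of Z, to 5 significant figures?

26.262

Q is at the origin; QP runs at 69.6° with length 37.9, so P = 37.9·(cos 69.6°, sin 69.6°) = (13.211, 35.523). ∠QPZ = 53.6°, so PZ runs at 69.6° + (180° − 53.6°) = 196.00° from the x-axis; with |PZ| = 33.6, Z = P + 33.6·(cos 196.00°, sin 196.00°) = (-19.088, 26.262). So Z.y = 26.262.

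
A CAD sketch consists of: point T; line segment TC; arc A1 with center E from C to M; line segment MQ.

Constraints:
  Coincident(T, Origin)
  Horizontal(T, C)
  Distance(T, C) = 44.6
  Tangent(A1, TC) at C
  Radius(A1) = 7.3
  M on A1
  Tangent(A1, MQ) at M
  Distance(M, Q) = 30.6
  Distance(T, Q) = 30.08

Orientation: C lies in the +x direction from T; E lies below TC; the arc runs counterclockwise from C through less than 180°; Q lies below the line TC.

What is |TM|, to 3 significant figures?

39.4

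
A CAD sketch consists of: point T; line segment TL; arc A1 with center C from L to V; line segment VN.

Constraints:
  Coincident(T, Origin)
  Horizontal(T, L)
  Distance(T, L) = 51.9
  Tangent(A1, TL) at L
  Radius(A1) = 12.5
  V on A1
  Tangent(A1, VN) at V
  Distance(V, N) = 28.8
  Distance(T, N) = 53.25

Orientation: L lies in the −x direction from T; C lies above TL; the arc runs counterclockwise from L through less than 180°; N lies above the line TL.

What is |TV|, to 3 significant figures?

41.0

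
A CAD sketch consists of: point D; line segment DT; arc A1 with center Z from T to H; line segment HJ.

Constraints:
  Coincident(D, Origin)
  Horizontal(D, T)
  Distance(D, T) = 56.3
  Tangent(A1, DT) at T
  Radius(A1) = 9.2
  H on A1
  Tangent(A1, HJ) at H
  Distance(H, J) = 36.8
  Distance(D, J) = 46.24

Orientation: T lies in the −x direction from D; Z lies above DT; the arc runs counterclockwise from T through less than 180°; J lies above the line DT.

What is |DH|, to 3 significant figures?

48.6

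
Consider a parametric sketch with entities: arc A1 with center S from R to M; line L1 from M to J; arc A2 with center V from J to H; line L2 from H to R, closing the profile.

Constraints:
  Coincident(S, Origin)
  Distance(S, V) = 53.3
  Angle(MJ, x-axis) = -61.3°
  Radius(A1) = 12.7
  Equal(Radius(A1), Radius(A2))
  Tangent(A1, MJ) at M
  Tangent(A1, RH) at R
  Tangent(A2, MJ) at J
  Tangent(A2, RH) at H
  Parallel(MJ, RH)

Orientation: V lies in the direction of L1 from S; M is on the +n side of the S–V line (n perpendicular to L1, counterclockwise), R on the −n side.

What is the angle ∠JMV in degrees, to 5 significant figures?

13.402°

The slot axis is L1's direction at -61.3°, so u = (cos -61.3°, sin -61.3°) = (0.48022, -0.87715) and n = (−sin -61.3°, cos -61.3°) = (0.87715, 0.48022). S is at the origin and V lies 53.3 along u from S, so V = 53.3·u = (25.596, -46.752). Tangency of A1 to both parallel lines with radius 12.7 puts M and R at S ± 12.7·n: M = (11.140, 6.0988), R = (-11.140, -6.0988). Equal radii place J and H the same way about V: J = V + 12.7·n = (36.736, -40.653), H = V − 12.7·n = (14.456, -52.851). Then cos ∠JMV = MJ·MV / (|MJ||MV|), giving 13.402°.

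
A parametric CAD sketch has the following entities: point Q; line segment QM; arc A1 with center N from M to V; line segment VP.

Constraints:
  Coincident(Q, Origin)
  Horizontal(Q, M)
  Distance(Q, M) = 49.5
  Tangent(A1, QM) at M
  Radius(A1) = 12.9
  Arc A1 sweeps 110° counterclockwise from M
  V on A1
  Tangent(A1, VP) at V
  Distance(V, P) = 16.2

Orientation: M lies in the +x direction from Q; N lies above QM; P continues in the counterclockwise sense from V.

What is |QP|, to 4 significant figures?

64.84

On A1, M sits at bearing -90° from N; a 110° counterclockwise sweep puts V at bearing 20°, so V = N + 12.9·(cos 20°, sin 20°) = (61.62, 17.31). Tangency of A1 to VP means the radius NV is perpendicular to VP, so VP runs along (−sin 20°, cos 20°); with |VP| = 16.2, P = (56.08, 32.54). Then |QP| = |P − Q| = 64.84.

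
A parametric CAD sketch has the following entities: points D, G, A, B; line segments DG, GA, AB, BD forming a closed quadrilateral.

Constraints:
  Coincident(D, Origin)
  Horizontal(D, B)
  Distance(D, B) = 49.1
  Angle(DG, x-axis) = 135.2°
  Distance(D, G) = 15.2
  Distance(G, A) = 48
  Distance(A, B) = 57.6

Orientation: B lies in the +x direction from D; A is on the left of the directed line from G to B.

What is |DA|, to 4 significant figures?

52.15

D is at the origin; D and B share the same y with |DB| = 49.1 and B in +x, so B = (49.1, 0). DG runs at 135.2° with |DG| = 15.2, so G = (-10.79, 10.71). A is determined by |GA| = 48.0 and |AB| = 57.6 together: it lies at the intersection of circle(G, 48.0) and circle(B, 57.6). With |GB| = 60.84, the foot of the radical line on GB is 22.09 from G and the perpendicular offset is √(48.0² − 22.09²) = 42.62. Taking the left-of-GB solution: A = (18.46, 48.77).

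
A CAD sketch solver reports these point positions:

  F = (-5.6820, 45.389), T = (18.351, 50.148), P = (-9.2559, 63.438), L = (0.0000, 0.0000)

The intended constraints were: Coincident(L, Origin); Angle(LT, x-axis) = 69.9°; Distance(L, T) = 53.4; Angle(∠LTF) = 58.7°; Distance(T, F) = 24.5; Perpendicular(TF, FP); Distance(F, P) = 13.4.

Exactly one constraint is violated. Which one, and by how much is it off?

Distance(F, P) = 13.4 — off by 5.00.

L = (0.00, 0.00) ✓; LT at 69.90° ✓; |LT| = 53.40 ✓; ∠LTF = 58.70° ✓; |TF| = 24.50 ✓; ∠(TF, FP) = 90.00° ✓; |FP| = 18.40 ✗.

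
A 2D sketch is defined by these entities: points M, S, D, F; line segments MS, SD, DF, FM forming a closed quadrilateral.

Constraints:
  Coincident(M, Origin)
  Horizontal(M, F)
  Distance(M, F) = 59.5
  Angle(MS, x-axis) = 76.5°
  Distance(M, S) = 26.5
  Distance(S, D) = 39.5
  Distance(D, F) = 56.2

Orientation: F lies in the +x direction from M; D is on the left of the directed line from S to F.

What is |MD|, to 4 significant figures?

62.83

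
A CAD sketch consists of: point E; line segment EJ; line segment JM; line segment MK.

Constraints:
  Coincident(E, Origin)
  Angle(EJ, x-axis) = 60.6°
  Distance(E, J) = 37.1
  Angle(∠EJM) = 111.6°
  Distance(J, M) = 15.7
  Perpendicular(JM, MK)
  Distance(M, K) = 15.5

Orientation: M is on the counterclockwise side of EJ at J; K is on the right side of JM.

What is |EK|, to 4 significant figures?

57.98

E is at the origin; EJ runs at 60.6° with length 37.1, so J = 37.1·(cos 60.6°, sin 60.6°) = (18.21, 32.32). ∠EJM = 111.6°, so JM runs at 60.6° + (180° − 111.6°) = 129.0° from the x-axis; with |JM| = 15.7, M = J + 15.7·(cos 129.0°, sin 129.0°) = (8.332, 44.52). JM is perpendicular to MK; with |MK| = 15.5 on the right of JM, K = M + 15.5·(0.7771, 0.6293) = (20.38, 54.28). Then |EK| = |K − E| = 57.98.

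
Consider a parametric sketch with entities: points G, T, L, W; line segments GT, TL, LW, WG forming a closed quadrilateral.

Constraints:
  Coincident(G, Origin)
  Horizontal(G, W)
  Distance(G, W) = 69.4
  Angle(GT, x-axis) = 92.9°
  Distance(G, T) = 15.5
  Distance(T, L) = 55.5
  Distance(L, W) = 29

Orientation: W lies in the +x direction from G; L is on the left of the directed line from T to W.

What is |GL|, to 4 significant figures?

59.29

Checks: |TL| = 55.50 ✓; |LW| = 29.00 ✓.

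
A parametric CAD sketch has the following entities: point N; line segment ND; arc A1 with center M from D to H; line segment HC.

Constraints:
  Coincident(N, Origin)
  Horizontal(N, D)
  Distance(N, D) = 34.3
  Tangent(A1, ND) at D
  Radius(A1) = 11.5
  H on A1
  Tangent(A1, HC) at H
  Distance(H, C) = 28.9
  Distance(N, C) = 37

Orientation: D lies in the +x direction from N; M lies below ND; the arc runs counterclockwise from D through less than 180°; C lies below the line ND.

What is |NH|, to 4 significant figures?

24.69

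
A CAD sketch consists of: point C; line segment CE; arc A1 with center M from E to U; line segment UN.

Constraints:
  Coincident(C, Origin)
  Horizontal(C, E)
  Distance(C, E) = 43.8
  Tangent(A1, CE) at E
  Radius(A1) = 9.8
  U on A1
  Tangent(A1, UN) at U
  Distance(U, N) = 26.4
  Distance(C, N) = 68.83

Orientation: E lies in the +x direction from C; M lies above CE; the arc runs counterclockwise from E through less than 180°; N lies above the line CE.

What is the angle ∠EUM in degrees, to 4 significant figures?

53.40°

C is at the origin; CE is horizontal with |CE| = 43.8 and E on the +x side, so E = (43.80, 0.000). Tangency of A1 to CE means the radius ME is perpendicular to CE, so M = E + (0, 9.8) = (43.80, 9.800). Since MU ⟂ UN (tangency), |MN| = √(9.8² + 26.4²) = 28.16 regardless of where U sits on A1. So N lies on both circle(C, 68.83) and circle(M, 28.16); the above-CE intersection is N = (60.81, 32.24). U is the foot of the tangent from N: U = (53.18, 6.968).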